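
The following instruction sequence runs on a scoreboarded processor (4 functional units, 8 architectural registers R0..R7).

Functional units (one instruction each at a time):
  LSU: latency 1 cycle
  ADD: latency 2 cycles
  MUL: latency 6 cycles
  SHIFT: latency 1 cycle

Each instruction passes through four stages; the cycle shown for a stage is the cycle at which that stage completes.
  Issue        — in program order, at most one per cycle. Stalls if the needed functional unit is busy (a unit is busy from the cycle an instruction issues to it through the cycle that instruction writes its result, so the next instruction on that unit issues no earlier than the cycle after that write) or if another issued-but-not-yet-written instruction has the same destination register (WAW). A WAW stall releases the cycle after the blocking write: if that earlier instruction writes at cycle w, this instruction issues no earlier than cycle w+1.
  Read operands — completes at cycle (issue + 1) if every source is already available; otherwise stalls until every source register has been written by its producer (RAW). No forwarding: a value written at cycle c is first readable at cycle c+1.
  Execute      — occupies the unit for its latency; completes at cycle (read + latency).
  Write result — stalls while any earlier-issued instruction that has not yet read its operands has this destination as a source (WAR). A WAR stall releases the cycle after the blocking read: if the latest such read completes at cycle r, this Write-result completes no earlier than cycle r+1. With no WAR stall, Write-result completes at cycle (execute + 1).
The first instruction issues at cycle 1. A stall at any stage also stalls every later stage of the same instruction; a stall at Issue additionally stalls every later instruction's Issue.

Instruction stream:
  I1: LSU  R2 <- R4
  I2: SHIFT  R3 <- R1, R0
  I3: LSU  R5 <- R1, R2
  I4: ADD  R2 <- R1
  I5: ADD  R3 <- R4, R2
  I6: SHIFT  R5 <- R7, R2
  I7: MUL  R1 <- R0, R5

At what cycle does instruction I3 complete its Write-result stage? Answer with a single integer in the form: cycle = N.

[I1] 1/2/3/4
[I2] 2/3/4/5
[I3] 5/6/7/8  (struct: LSU busy until I1 writes@4)
[I4] 6/7/9/10
[I5] 11/12/14/15  (struct: ADD busy until I4 writes@10)
[I6] 12/13/14/15
[I7] 13/16/22/23  (RAW R5: wait I6 write@15)

cycle = 8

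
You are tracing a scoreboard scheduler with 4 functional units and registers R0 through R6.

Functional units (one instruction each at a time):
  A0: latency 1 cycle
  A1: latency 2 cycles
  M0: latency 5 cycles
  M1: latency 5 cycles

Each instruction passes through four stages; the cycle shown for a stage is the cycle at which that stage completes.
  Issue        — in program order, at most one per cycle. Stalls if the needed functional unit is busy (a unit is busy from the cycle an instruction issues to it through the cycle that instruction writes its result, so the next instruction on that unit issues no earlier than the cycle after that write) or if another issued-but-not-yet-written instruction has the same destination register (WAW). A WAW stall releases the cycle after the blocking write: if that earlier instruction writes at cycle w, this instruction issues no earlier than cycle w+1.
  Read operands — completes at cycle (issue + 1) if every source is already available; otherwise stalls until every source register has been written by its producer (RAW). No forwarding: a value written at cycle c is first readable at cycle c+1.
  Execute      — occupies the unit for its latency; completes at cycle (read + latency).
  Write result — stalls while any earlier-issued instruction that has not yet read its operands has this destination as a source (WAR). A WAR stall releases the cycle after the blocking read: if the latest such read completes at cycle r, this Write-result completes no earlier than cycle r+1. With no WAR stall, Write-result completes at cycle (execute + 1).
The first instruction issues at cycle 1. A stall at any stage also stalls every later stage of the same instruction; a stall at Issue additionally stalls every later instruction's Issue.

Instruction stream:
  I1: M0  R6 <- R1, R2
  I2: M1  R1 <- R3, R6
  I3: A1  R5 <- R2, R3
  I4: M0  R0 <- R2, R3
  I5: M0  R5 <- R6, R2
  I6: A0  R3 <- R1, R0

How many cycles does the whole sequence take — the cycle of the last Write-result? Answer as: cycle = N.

I1  is:1  ro:2  ex:7  wr:8
I2  is:2  ro:9  ex:14  wr:15  — RAW R6: wait I1 write@8
I3  is:3  ro:4  ex:6  wr:7
I4  is:9  ro:10  ex:15  wr:16  — struct: M0 busy until I1 writes@8
I5  is:17  ro:18  ex:23  wr:24  — struct: M0 busy until I4 writes@16
I6  is:18  ro:19  ex:20  wr:21

cycle = 24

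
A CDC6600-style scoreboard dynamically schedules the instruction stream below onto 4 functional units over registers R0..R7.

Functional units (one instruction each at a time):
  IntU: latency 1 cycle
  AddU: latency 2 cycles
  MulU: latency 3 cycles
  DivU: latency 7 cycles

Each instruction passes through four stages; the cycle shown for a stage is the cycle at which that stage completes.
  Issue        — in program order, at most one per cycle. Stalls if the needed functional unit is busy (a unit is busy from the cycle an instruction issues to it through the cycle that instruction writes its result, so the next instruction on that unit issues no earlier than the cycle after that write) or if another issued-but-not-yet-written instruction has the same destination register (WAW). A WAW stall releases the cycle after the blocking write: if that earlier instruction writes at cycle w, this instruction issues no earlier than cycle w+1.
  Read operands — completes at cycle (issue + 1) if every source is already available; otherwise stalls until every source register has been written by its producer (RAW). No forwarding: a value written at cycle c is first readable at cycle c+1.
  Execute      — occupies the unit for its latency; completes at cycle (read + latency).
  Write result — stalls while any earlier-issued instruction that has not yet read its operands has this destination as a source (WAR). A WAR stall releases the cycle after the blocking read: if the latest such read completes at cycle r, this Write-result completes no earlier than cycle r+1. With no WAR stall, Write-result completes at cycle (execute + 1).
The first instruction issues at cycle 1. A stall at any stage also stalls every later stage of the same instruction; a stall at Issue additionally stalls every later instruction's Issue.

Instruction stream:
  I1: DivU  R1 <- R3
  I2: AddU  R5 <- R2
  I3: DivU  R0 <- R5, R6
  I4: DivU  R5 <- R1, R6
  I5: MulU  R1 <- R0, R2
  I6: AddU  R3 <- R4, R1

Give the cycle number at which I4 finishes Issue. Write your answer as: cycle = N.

cycle = 21

cycle 1: I1→DivU
cycle 2: I1 RO; I2→AddU
cycle 3: I2 RO
cycle 5: I2 EX
cycle 6: I2 WR R5
cycle 9: I1 EX
cycle 10: I1 WR R1
cycle 11: I3→DivU
cycle 12: I3 RO
cycle 19: I3 EX
cycle 20: I3 WR R0
cycle 21: I4→DivU
cycle 22: I4 RO; I5→MulU
cycle 23: I5 RO; I6→AddU
cycle 26: I5 EX
cycle 27: I5 WR R1
cycle 28: I6 RO
cycle 29: I4 EX
cycle 30: I4 WR R5; I6 EX
cycle 31: I6 WR R3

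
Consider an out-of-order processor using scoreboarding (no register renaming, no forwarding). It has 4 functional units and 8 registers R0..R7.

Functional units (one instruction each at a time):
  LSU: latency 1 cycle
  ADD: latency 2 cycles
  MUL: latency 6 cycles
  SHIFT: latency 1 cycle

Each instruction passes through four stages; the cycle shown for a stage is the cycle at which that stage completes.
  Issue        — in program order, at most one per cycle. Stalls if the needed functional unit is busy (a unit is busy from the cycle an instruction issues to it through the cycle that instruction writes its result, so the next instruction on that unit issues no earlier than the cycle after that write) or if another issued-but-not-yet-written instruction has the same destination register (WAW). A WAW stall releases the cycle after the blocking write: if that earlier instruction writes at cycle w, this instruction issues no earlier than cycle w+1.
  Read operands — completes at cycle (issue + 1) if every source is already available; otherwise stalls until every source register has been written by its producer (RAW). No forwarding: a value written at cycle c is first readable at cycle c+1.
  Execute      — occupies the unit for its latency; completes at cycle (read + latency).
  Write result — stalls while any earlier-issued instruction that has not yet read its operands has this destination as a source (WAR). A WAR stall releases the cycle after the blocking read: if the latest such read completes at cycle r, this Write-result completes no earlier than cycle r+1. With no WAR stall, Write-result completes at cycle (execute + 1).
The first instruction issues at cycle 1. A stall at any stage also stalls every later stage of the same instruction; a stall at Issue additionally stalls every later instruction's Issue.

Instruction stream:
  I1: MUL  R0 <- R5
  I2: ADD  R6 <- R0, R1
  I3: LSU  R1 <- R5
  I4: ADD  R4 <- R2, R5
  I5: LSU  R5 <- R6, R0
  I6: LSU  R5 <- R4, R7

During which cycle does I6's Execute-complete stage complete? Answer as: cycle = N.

cycle = 21

[I1] 1/2/8/9
[I2] 2/10/12/13  (RAW R0: wait I1 write@9)
[I3] 3/4/5/11  (WAR R1: wait I2 read@10)
[I4] 14/15/17/18  (struct: ADD busy until I2 writes@13)
[I5] 15/16/17/18
[I6] 19/20/21/22  (struct: LSU busy until I5 writes@18)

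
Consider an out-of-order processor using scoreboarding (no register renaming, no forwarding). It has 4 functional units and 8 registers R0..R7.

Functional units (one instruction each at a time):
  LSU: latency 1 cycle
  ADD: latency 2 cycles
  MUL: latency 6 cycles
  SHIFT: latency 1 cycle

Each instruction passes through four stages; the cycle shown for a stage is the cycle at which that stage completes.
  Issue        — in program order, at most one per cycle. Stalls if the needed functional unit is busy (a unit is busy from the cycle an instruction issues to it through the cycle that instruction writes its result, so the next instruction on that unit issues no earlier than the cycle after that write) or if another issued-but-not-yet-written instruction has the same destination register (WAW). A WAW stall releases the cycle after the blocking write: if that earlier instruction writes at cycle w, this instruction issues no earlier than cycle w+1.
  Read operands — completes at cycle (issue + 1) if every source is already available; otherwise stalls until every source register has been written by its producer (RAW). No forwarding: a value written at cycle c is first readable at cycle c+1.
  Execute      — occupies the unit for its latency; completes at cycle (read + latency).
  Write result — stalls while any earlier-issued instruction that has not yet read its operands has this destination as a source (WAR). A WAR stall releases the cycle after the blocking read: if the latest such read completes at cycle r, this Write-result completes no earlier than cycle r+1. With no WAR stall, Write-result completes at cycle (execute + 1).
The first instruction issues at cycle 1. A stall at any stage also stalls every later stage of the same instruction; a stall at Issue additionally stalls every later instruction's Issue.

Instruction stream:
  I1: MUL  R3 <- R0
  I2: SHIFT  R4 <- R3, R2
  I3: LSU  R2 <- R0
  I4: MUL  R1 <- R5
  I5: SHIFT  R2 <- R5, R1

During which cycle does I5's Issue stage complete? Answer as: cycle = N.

cycle = 13

c1: I1 issues→MUL
c2: I1 reads; I2 issues→SHIFT
c3: I3 issues→LSU
c4: I3 reads
c5: I3 exec-done
c8: I1 exec-done
c9: I1 writes R3
c10: I2 reads; I4 issues→MUL
c11: I2 exec-done; I3 writes R2; I4 reads
c12: I2 writes R4
c13: I5 issues→SHIFT
c17: I4 exec-done
c18: I4 writes R1
c19: I5 reads
c20: I5 exec-done
c21: I5 writes R2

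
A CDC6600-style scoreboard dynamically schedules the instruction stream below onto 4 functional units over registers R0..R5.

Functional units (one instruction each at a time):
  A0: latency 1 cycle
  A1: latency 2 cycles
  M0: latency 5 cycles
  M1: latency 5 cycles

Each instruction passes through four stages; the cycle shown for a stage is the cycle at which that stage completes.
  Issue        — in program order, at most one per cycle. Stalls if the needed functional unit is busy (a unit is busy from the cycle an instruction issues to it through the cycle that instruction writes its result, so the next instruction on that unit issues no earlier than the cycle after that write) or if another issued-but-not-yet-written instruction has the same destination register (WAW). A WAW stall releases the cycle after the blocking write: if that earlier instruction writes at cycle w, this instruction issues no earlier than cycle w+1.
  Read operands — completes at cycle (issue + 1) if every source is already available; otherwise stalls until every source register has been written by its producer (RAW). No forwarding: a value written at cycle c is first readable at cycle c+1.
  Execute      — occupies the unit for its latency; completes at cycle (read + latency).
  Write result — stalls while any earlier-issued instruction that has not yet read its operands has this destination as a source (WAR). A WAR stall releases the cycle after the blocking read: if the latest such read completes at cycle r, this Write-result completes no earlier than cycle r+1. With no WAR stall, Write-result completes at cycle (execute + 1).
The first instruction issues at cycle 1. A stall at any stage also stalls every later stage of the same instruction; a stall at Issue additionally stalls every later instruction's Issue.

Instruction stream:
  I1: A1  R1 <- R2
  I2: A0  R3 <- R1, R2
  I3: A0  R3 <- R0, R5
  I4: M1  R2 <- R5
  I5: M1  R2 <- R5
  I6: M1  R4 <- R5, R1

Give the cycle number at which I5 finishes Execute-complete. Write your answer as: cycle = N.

c1: I1 dispatched to A1
c2: I1 operands ready · I2 dispatched to A0
c4: I1 complete
c5: R1←I1
c6: I2 operands ready
c7: I2 complete
c8: R3←I2
c9: I3 dispatched to A0
c10: I3 operands ready · I4 dispatched to M1
c11: I3 complete · I4 operands ready
c12: R3←I3
c16: I4 complete
c17: R2←I4
c18: I5 dispatched to M1
c19: I5 operands ready
c24: I5 complete
c25: R2←I5
c26: I6 dispatched to M1
c27: I6 operands ready
c32: I6 complete
c33: R4←I6

cycle = 24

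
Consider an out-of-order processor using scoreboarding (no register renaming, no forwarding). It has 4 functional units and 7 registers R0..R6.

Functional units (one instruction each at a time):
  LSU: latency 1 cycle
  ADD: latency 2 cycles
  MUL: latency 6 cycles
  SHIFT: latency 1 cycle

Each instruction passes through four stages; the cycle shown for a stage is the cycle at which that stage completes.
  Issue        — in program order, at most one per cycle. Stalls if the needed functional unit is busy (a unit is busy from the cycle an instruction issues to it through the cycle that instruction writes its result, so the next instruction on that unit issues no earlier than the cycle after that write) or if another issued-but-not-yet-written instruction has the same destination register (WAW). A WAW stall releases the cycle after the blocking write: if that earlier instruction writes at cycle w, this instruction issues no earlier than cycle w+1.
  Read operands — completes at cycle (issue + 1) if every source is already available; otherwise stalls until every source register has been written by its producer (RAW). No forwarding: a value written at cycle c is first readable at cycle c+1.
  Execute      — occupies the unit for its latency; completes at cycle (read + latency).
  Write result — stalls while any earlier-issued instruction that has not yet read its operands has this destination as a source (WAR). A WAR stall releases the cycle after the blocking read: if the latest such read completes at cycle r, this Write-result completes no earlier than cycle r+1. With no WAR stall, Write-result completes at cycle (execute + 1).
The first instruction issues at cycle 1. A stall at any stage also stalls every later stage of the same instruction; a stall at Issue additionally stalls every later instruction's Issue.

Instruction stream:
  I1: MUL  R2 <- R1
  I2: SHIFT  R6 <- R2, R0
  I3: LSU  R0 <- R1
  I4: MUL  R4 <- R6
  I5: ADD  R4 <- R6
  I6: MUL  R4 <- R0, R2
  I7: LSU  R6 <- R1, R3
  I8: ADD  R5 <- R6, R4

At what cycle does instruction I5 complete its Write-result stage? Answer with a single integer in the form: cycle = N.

cycle = 25

t=1  issue I1 (MUL)
t=2  I1 read-ops · issue I2 (SHIFT)
t=3  issue I3 (LSU)
t=4  I3 read-ops
t=5  I3 finished on LSU
t=8  I1 finished on MUL
t=9  I1→R2
t=10  I2 read-ops · issue I4 (MUL)
t=11  I2 finished on SHIFT · I3→R0
t=12  I2→R6
t=13  I4 read-ops
t=19  I4 finished on MUL
t=20  I4→R4
t=21  issue I5 (ADD)
t=22  I5 read-ops
t=24  I5 finished on ADD
t=25  I5→R4
t=26  issue I6 (MUL)
t=27  I6 read-ops · issue I7 (LSU)
t=28  I7 read-ops · issue I8 (ADD)
t=29  I7 finished on LSU
t=30  I7→R6
t=33  I6 finished on MUL
t=34  I6→R4
t=35  I8 read-ops
t=37  I8 finished on ADD
t=38  I8→R5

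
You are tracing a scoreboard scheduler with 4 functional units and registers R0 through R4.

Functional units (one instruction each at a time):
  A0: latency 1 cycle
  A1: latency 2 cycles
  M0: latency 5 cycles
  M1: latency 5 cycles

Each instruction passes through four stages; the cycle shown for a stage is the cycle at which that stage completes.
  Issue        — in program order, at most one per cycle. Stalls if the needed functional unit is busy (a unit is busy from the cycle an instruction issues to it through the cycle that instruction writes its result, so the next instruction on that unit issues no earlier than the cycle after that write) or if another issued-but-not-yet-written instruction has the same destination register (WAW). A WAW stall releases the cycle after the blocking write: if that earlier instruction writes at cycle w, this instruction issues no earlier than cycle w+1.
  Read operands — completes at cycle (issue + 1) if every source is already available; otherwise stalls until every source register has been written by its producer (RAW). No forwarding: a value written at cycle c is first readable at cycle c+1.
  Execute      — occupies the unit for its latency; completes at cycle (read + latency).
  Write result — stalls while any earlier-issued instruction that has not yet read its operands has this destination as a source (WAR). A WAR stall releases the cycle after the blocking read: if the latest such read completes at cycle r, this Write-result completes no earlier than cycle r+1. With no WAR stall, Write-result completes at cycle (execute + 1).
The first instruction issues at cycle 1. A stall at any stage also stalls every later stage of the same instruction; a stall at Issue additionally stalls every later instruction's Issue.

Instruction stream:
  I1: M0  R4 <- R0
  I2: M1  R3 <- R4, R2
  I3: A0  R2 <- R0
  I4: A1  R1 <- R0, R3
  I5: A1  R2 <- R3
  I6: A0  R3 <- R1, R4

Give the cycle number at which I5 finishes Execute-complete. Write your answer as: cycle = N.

cycle = 23

1) issue 1, read 2, done 7, write 8
2) issue 2, read 9, done 14, write 15  <RAW R4: wait I1 write@8>
3) issue 3, read 4, done 5, write 10  <WAR R2: wait I2 read@9>
4) issue 4, read 16, done 18, write 19  <RAW R3: wait I2 write@15>
5) issue 20, read 21, done 23, write 24  <struct: A1 busy until I4 writes@19>
6) issue 21, read 22, done 23, write 24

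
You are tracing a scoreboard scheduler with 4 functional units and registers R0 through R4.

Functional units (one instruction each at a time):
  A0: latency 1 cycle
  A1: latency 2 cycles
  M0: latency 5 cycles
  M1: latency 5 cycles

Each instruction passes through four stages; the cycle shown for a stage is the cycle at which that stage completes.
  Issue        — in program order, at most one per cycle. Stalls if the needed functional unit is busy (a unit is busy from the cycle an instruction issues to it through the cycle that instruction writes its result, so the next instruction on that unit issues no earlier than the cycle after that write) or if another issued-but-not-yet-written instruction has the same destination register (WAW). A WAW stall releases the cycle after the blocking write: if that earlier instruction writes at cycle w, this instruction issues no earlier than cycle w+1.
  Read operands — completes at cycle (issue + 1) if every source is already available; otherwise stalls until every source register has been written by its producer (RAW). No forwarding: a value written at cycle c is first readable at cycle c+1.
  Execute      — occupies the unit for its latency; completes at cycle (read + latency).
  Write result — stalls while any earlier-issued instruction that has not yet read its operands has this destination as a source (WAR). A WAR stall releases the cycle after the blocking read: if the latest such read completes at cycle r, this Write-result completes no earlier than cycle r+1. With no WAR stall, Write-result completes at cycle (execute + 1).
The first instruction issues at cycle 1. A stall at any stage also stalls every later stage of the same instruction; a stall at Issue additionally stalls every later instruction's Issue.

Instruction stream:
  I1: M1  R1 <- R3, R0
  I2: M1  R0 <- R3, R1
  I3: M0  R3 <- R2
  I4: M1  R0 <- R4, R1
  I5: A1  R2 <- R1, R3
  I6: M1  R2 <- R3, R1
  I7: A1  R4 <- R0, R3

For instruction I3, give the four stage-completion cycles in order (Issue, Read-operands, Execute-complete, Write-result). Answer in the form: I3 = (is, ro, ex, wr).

I3 = (10, 11, 16, 17)

c1: I1 issues→M1
c2: I1 reads
c7: I1 exec-done
c8: I1 writes R1
c9: I2 issues→M1
c10: I2 reads | I3 issues→M0
c11: I3 reads
c15: I2 exec-done
c16: I2 writes R0 | I3 exec-done
c17: I3 writes R3 | I4 issues→M1
c18: I4 reads | I5 issues→A1
c19: I5 reads
c21: I5 exec-done
c22: I5 writes R2
c23: I4 exec-done
c24: I4 writes R0
c25: I6 issues→M1
c26: I6 reads | I7 issues→A1
c27: I7 reads
c29: I7 exec-done
c30: I7 writes R4
c31: I6 exec-done
c32: I6 writes R2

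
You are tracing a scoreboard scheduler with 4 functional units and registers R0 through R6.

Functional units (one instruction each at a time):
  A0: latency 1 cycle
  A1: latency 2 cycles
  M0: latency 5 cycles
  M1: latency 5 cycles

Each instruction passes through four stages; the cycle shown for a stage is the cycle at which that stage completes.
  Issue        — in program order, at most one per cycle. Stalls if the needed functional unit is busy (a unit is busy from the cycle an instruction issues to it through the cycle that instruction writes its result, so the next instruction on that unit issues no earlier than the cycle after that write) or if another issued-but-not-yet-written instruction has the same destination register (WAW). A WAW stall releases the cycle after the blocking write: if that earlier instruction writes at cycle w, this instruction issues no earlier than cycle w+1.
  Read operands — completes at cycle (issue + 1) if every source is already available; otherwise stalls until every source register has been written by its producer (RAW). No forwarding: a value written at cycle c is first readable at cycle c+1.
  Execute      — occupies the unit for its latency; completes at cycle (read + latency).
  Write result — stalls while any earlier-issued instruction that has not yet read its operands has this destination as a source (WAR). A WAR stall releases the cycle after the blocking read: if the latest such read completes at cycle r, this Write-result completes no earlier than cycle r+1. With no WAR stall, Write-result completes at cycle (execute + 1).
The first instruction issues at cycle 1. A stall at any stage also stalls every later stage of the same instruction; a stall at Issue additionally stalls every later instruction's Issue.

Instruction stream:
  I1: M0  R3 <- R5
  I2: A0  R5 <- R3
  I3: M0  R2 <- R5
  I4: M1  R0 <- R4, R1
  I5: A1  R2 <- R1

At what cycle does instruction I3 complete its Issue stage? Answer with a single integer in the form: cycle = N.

cycle = 9

t=1  I1→M0
t=2  I1 RO; I2→A0
t=7  I1 EX
t=8  I1 WR R3
t=9  I2 RO; I3→M0
t=10  I2 EX; I4→M1
t=11  I2 WR R5; I4 RO
t=12  I3 RO
t=16  I4 EX
t=17  I3 EX; I4 WR R0
t=18  I3 WR R2
t=19  I5→A1
t=20  I5 RO
t=22  I5 EX
t=23  I5 WR R2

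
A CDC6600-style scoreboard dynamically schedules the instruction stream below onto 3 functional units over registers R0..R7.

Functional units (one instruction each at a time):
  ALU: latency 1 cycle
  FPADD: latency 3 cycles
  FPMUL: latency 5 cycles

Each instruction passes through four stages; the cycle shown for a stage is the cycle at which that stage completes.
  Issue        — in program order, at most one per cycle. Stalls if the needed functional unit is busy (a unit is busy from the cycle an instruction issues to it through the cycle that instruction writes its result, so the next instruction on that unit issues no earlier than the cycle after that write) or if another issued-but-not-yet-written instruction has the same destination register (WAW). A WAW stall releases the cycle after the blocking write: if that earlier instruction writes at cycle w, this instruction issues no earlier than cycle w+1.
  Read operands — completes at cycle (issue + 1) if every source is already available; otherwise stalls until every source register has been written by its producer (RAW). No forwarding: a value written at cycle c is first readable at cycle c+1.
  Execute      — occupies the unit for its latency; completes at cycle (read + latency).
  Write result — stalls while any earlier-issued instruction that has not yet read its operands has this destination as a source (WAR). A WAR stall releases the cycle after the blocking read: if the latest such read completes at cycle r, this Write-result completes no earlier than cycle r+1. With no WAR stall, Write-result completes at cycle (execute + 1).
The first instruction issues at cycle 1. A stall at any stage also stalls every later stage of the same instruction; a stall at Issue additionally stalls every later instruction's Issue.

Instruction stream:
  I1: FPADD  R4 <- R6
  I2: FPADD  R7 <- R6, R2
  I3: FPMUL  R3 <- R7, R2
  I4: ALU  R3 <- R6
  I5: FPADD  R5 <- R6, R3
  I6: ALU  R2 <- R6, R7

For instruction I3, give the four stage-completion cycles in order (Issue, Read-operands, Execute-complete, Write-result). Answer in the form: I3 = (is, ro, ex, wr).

[1] I1 issues→FPADD
[2] I1 reads
[5] I1 exec-done
[6] I1 writes R4
[7] I2 issues→FPADD
[8] I2 reads; I3 issues→FPMUL
[11] I2 exec-done
[12] I2 writes R7
[13] I3 reads
[18] I3 exec-done
[19] I3 writes R3
[20] I4 issues→ALU
[21] I4 reads; I5 issues→FPADD
[22] I4 exec-done
[23] I4 writes R3
[24] I5 reads; I6 issues→ALU
[25] I6 reads
[26] I6 exec-done
[27] I5 exec-done; I6 writes R2
[28] I5 writes R5

I3 = (8, 13, 18, 19)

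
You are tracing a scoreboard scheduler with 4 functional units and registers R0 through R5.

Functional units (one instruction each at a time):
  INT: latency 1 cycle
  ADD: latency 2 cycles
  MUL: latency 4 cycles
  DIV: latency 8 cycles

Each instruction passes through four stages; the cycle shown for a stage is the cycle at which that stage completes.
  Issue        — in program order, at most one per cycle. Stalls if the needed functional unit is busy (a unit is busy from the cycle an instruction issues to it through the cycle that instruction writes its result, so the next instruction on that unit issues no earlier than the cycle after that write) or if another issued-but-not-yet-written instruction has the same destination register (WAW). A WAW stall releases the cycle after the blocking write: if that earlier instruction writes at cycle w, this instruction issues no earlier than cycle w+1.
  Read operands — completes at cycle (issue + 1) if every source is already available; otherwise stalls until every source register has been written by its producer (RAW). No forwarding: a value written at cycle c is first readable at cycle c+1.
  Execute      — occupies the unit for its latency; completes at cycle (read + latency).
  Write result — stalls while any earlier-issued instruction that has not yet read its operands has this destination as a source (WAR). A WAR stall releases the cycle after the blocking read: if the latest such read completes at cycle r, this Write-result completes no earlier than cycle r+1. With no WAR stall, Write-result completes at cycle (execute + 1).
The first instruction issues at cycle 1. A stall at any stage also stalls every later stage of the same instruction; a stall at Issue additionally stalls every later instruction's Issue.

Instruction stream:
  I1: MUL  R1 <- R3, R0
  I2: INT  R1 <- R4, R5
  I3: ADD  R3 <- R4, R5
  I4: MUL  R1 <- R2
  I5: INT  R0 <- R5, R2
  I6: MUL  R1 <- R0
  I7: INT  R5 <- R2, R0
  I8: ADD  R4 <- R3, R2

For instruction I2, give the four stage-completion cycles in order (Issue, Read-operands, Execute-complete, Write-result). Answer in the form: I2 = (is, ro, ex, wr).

t=1  issue I1 (MUL)
t=2  I1 read-ops
t=6  I1 finished on MUL
t=7  I1→R1
t=8  issue I2 (INT)
t=9  I2 read-ops | issue I3 (ADD)
t=10  I2 finished on INT | I3 read-ops
t=11  I2→R1
t=12  I3 finished on ADD | issue I4 (MUL)
t=13  I3→R3 | I4 read-ops | issue I5 (INT)
t=14  I5 read-ops
t=15  I5 finished on INT
t=16  I5→R0
t=17  I4 finished on MUL
t=18  I4→R1
t=19  issue I6 (MUL)
t=20  I6 read-ops | issue I7 (INT)
t=21  I7 read-ops | issue I8 (ADD)
t=22  I7 finished on INT | I8 read-ops
t=23  I7→R5
t=24  I6 finished on MUL | I8 finished on ADD
t=25  I6→R1 | I8→R4

I2 = (8, 9, 10, 11)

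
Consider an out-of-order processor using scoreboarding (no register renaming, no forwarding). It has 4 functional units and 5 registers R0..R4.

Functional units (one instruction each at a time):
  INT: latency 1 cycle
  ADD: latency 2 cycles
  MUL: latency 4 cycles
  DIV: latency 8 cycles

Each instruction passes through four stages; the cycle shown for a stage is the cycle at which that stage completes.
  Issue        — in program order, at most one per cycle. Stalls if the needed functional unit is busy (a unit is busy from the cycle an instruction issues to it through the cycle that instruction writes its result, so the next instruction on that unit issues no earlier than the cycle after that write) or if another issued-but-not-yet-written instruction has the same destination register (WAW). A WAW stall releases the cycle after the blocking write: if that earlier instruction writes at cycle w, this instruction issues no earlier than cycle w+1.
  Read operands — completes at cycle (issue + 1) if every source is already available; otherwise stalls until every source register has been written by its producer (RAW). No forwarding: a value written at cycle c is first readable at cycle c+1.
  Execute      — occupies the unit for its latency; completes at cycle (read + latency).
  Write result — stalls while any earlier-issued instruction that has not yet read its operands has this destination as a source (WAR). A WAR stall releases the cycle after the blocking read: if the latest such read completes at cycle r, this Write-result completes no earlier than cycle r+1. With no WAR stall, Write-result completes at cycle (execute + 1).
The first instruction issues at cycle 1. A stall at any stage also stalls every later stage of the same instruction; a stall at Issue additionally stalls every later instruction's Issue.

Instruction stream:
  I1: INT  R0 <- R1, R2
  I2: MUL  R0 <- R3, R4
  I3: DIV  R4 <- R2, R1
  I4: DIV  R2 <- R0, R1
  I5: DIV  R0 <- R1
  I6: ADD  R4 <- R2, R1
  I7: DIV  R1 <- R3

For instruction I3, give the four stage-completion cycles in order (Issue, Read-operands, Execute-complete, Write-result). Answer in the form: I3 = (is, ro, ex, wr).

I3 = (6, 7, 15, 16)

c1: I1 issues→INT
c2: I1 reads
c3: I1 exec-done
c4: I1 writes R0
c5: I2 issues→MUL
c6: I2 reads | I3 issues→DIV
c7: I3 reads
c10: I2 exec-done
c11: I2 writes R0
c15: I3 exec-done
c16: I3 writes R4
c17: I4 issues→DIV
c18: I4 reads
c26: I4 exec-done
c27: I4 writes R2
c28: I5 issues→DIV
c29: I5 reads | I6 issues→ADD
c30: I6 reads
c32: I6 exec-done
c33: I6 writes R4
c37: I5 exec-done
c38: I5 writes R0
c39: I7 issues→DIV
c40: I7 reads
c48: I7 exec-done
c49: I7 writes R1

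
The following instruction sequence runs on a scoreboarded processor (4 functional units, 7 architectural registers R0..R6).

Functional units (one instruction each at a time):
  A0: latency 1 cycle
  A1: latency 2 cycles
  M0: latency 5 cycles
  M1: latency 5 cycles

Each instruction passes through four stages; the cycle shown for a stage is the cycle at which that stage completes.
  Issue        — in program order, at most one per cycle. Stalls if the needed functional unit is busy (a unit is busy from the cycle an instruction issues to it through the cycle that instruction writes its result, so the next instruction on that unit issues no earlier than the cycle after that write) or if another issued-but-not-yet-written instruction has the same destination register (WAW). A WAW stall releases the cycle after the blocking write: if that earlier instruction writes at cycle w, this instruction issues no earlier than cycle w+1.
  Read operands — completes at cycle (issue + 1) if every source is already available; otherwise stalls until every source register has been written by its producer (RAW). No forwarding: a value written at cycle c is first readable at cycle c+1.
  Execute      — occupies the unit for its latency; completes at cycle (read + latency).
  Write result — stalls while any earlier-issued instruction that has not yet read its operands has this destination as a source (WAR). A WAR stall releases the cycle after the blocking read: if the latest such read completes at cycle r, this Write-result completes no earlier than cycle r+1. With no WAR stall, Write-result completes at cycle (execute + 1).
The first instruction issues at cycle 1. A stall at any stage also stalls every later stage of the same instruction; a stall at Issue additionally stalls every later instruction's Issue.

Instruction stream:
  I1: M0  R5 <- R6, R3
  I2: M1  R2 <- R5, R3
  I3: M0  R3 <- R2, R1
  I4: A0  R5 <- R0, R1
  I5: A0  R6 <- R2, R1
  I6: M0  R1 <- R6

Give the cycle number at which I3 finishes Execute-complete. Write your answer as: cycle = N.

cycle = 21

[1] I1→M0
[2] I1 RO; I2→M1
[7] I1 EX
[8] I1 WR R5
[9] I2 RO; I3→M0
[10] I4→A0
[11] I4 RO
[12] I4 EX
[13] I4 WR R5
[14] I2 EX; I5→A0
[15] I2 WR R2
[16] I3 RO; I5 RO
[17] I5 EX
[18] I5 WR R6
[21] I3 EX
[22] I3 WR R3
[23] I6→M0
[24] I6 RO
[29] I6 EX
[30] I6 WR R1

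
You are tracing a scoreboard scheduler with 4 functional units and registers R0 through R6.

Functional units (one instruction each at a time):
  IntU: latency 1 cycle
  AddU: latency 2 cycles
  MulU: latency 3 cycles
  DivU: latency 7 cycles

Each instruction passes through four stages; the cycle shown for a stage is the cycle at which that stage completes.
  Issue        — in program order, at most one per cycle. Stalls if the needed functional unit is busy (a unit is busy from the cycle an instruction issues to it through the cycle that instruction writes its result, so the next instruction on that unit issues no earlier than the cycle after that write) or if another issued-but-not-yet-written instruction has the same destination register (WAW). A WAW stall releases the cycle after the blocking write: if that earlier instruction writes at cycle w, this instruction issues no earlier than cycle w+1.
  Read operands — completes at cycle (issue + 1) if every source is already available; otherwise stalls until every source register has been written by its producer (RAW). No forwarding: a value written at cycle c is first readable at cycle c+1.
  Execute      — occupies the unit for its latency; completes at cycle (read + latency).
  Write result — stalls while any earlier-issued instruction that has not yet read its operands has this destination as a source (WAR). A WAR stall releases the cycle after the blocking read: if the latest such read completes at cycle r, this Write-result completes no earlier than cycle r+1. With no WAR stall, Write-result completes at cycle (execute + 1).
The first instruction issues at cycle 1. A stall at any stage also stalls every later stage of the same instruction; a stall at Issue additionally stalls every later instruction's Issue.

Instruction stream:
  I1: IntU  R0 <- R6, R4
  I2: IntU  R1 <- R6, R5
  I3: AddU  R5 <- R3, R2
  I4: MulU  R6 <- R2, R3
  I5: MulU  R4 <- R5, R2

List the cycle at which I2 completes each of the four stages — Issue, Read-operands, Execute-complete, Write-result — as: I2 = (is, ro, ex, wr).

I2 = (5, 6, 7, 8)

I1  is:1  ro:2  ex:3  wr:4
I2  is:5  ro:6  ex:7  wr:8  — struct: IntU busy until I1 writes@4
I3  is:6  ro:7  ex:9  wr:10
I4  is:7  ro:8  ex:11  wr:12
I5  is:13  ro:14  ex:17  wr:18  — struct: MulU busy until I4 writes@12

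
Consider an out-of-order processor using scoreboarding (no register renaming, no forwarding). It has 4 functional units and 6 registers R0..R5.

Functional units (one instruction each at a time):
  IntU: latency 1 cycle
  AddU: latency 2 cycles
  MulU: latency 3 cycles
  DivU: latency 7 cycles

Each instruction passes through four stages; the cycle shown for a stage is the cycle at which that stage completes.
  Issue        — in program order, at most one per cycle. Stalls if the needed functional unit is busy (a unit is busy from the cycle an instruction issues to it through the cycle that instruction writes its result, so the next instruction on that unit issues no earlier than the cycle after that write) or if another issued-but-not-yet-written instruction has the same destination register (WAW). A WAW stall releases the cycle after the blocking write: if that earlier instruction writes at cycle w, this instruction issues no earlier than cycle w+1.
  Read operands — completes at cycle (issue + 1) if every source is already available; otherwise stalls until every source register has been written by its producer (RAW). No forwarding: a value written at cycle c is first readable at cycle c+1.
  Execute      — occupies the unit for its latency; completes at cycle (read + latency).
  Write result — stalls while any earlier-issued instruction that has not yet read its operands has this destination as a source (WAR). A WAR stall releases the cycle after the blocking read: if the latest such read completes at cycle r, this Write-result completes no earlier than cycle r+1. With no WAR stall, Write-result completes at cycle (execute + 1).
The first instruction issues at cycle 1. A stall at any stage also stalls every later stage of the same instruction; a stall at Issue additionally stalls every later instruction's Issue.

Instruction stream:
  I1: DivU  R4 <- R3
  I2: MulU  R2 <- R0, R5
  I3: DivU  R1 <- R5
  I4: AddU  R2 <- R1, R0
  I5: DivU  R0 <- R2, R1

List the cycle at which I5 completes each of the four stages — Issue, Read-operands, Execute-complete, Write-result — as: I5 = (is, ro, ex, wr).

  I1 | 1 | 2 | 9 | 10
  I2 | 2 | 3 | 6 | 7
  I3 | 11 | 12 | 19 | 20   struct: DivU busy until I1 writes@10
  I4 | 12 | 21 | 23 | 24   RAW R1: wait I3 write@20
  I5 | 21 | 25 | 32 | 33   struct: DivU busy until I3 writes@20 · RAW R2: wait I4 write@24

I5 = (21, 25, 32, 33)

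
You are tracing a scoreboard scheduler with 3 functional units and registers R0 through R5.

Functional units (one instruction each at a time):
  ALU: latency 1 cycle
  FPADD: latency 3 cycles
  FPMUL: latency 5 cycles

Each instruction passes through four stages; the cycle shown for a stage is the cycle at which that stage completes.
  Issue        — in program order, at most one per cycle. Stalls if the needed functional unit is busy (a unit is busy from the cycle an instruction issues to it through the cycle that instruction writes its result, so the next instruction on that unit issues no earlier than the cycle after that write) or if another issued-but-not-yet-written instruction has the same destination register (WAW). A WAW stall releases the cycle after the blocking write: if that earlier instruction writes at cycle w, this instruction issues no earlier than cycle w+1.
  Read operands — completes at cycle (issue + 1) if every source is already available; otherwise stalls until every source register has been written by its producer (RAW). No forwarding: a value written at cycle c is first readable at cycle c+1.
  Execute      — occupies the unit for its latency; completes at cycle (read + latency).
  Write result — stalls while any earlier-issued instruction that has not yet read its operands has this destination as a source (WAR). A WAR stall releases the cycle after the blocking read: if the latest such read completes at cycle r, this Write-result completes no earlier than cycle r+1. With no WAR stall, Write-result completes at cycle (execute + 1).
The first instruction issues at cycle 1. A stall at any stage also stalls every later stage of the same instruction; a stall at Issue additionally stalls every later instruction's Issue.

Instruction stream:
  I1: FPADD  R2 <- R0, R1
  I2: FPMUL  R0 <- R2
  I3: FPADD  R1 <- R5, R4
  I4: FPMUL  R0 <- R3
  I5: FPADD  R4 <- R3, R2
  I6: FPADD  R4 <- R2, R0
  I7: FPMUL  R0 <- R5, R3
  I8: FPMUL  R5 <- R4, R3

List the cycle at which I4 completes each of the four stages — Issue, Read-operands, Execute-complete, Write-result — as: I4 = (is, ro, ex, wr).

c1: I1 dispatched to FPADD
c2: I1 operands ready · I2 dispatched to FPMUL
c5: I1 complete
c6: R2←I1
c7: I2 operands ready · I3 dispatched to FPADD
c8: I3 operands ready
c11: I3 complete
c12: I2 complete · R1←I3
c13: R0←I2
c14: I4 dispatched to FPMUL
c15: I4 operands ready · I5 dispatched to FPADD
c16: I5 operands ready
c19: I5 complete
c20: I4 complete · R4←I5
c21: R0←I4 · I6 dispatched to FPADD
c22: I6 operands ready · I7 dispatched to FPMUL
c23: I7 operands ready
c25: I6 complete
c26: R4←I6
c28: I7 complete
c29: R0←I7
c30: I8 dispatched to FPMUL
c31: I8 operands ready
c36: I8 complete
c37: R5←I8

I4 = (14, 15, 20, 21)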